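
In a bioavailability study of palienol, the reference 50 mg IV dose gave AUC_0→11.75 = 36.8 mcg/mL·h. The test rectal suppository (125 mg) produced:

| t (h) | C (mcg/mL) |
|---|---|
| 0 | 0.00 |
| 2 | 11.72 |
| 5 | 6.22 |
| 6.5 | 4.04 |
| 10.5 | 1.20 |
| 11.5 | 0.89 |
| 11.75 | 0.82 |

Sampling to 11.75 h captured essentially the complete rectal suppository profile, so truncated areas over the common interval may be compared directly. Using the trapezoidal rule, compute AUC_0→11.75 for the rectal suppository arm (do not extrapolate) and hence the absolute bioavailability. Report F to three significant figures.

Trapezoidal AUC_0→11.75 (rectal suppository):
  [0→2]: (0.00+11.72)/2 × 2 = 11.72
  [2→5]: (11.72+6.22)/2 × 3 = 26.91
  [5→6.5]: (6.22+4.04)/2 × 1.5 = 7.695
  [6.5→10.5]: (4.04+1.20)/2 × 4 = 10.48
  [10.5→11.5]: (1.20+0.89)/2 × 1 = 1.045
  [11.5→11.75]: (0.89+0.82)/2 × 0.25 = 0.21375
  Sum = 58.06375 mcg/mL·h
F = (AUC_ev/D_ev)/(AUC_iv/D_iv) = (58.06375/125)/(36.8/50) = 0.46451/0.736 = 0.6311

F = 0.631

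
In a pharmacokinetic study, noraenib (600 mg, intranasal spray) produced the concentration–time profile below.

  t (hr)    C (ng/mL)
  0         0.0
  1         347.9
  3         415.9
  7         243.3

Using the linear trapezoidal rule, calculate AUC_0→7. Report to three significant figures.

Trapezoidal AUC_0→7:
  [0→1]: (0.0+347.9)/2 × 1 = 173.95
  [1→3]: (347.9+415.9)/2 × 2 = 763.8
  [3→7]: (415.9+243.3)/2 × 4 = 1318.4
  Sum = 2256.15 ng/mL·hr

AUC = 2260 ng/mL·hr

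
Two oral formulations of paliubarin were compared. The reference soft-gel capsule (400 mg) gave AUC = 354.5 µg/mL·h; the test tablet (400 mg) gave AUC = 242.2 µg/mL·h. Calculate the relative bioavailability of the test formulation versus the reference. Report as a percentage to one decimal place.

F_rel = (AUC_test/D_test) / (AUC_ref/D_ref)
      = (242.2/400) / (354.5/400)
      = 0.6055 / 0.88625 = 0.6832 = 68.32%

F_rel = 68.3%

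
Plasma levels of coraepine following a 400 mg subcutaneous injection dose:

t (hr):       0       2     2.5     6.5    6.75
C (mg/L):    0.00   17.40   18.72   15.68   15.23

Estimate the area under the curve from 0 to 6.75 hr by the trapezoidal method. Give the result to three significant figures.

AUC = 99.1 mg/L·hr

Trapezoidal AUC_0→6.75:
  [0→2]: (0.00+17.40)/2 × 2 = 17.4
  [2→2.5]: (17.40+18.72)/2 × 0.5 = 9.03
  [2.5→6.5]: (18.72+15.68)/2 × 4 = 68.8
  [6.5→6.75]: (15.68+15.23)/2 × 0.25 = 3.86375
  Sum = 99.09375 mg/L·hr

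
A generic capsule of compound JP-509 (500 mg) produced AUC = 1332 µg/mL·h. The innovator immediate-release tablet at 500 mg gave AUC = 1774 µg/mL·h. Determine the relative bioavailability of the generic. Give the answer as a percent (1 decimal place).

F_rel = (AUC_test/D_test) / (AUC_ref/D_ref)
      = (1332/500) / (1774/500)
      = 2.664 / 3.548 = 0.7508 = 75.08%

F_rel = 75.1%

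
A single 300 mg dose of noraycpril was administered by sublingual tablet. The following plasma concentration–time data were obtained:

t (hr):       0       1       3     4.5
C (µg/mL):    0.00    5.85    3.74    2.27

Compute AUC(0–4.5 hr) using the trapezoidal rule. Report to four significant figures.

AUC = 17.02 µg/mL·hr

Trapezoidal AUC_0→4.5:
  [0→1]: (0.00+5.85)/2 × 1 = 2.925
  [1→3]: (5.85+3.74)/2 × 2 = 9.59
  [3→4.5]: (3.74+2.27)/2 × 1.5 = 4.5075
  Sum = 17.0225 µg/mL·hr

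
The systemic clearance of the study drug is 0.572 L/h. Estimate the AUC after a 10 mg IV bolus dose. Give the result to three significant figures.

AUC = 17.5 mg/L·h

AUC_0→∞ = Dose_iv / CL
        = 10 / 0.572 = 17.4825 mg/L·h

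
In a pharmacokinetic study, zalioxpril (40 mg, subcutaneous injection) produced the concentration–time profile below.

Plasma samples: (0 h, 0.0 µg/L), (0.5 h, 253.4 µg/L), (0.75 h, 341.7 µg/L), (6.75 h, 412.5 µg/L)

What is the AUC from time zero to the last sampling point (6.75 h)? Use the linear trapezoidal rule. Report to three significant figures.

Trapezoidal AUC_0→6.75:
  [0→0.5]: (0.0+253.4)/2 × 0.5 = 63.35
  [0.5→0.75]: (253.4+341.7)/2 × 0.25 = 74.3875
  [0.75→6.75]: (341.7+412.5)/2 × 6 = 2262.6
  Sum = 2400.3375 µg/L·h

AUC = 2400 µg/L·h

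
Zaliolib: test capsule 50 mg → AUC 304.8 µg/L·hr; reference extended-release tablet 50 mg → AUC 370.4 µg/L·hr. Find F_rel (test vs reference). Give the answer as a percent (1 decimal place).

F_rel = 82.3%

F_rel = (AUC_test/D_test) / (AUC_ref/D_ref)
      = (304.8/50) / (370.4/50)
      = 6.096 / 7.408 = 0.8229 = 82.29%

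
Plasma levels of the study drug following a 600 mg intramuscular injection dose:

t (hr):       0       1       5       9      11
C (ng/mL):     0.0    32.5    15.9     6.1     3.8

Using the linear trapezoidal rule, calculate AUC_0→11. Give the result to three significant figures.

Trapezoidal AUC_0→11:
  [0→1]: (0.0+32.5)/2 × 1 = 16.25
  [1→5]: (32.5+15.9)/2 × 4 = 96.8
  [5→9]: (15.9+6.1)/2 × 4 = 44.0
  [9→11]: (6.1+3.8)/2 × 2 = 9.9
  Sum = 166.95 ng/mL·hr

AUC = 167 ng/mL·hr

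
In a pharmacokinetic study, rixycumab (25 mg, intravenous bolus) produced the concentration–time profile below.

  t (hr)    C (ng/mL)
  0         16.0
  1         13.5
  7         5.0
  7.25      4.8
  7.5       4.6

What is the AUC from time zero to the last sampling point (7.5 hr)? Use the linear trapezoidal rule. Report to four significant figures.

AUC = 72.65 ng/mL·hr

Trapezoidal AUC_0→7.5:
  [0→1]: (16.0+13.5)/2 × 1 = 14.75
  [1→7]: (13.5+5.0)/2 × 6 = 55.5
  [7→7.25]: (5.0+4.8)/2 × 0.25 = 1.225
  [7.25→7.5]: (4.8+4.6)/2 × 0.25 = 1.175
  Sum = 72.65 ng/mL·hr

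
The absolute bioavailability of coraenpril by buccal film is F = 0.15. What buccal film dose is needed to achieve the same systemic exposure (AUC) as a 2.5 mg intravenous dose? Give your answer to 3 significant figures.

For equal systemic exposure: F × D_ev = D_iv
D_ev = D_iv / F = 2.5 / 0.15 = 16.6667 mg

D_buccal = 16.7 mg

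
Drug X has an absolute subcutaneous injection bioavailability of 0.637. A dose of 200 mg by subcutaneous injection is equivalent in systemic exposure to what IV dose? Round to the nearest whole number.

D_iv = 127 mg

Systemic exposure from an extravascular dose = F × D_ev, so the equivalent IV dose is F × D_ev.
D_iv = F × D_ev = 0.637 × 200 = 127.4 mg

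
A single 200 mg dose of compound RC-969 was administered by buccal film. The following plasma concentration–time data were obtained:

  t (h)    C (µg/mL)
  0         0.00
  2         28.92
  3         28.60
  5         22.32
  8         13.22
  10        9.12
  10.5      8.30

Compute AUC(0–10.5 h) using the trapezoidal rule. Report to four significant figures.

Trapezoidal AUC_0→10.5:
  [0→2]: (0.00+28.92)/2 × 2 = 28.92
  [2→3]: (28.92+28.60)/2 × 1 = 28.76
  [3→5]: (28.60+22.32)/2 × 2 = 50.92
  [5→8]: (22.32+13.22)/2 × 3 = 53.31
  [8→10]: (13.22+9.12)/2 × 2 = 22.34
  [10→10.5]: (9.12+8.30)/2 × 0.5 = 4.355
  Sum = 188.605 µg/mL·h

AUC = 188.6 µg/mL·h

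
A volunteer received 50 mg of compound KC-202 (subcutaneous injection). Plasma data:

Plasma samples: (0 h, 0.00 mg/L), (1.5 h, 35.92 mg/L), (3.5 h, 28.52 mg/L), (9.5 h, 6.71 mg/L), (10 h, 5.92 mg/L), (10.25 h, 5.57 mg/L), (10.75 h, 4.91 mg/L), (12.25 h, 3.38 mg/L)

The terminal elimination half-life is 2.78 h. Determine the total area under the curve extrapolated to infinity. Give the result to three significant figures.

Trapezoidal AUC_0→12.25:
  [0→1.5]: (0.00+35.92)/2 × 1.5 = 26.94
  [1.5→3.5]: (35.92+28.52)/2 × 2 = 64.44
  [3.5→9.5]: (28.52+6.71)/2 × 6 = 105.69
  [9.5→10]: (6.71+5.92)/2 × 0.5 = 3.1575
  [10→10.25]: (5.92+5.57)/2 × 0.25 = 1.43625
  [10.25→10.75]: (5.57+4.91)/2 × 0.5 = 2.62
  [10.75→12.25]: (4.91+3.38)/2 × 1.5 = 6.2175
  Sum = 210.50125 mg/L·h
k_e = ln2 / t½ = 0.693147 / 2.78 = 0.2493 h^-1
Extrapolated tail: C_last / k_e = 3.38 / 0.2493 = 13.558
AUC_0→∞ = 210.50125 + 13.558 = 224.05925 mg/L·h

AUC = 224 mg/L·h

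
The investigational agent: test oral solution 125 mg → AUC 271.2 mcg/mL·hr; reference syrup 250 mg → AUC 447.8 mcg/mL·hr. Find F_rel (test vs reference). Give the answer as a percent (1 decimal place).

F_rel = 121.1%

F_rel = (AUC_test/D_test) / (AUC_ref/D_ref)
      = (271.2/125) / (447.8/250)
      = 2.1696 / 1.7912 = 1.2113 = 121.13%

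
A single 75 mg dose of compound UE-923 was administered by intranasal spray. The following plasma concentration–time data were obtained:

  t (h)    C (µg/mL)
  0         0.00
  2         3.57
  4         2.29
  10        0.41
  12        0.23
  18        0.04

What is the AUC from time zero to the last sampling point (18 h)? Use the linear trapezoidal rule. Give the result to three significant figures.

AUC = 19.0 µg/mL·h

Trapezoidal AUC_0→18:
  [0→2]: (0.00+3.57)/2 × 2 = 3.57
  [2→4]: (3.57+2.29)/2 × 2 = 5.86
  [4→10]: (2.29+0.41)/2 × 6 = 8.1
  [10→12]: (0.41+0.23)/2 × 2 = 0.64
  [12→18]: (0.23+0.04)/2 × 6 = 0.81
  Sum = 18.98 µg/mL·h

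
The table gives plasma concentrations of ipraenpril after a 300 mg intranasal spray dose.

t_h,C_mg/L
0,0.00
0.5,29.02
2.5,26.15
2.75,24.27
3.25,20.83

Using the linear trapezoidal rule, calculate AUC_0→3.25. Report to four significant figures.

AUC = 80.00 mg/L·h

Trapezoidal AUC_0→3.25:
  [0→0.5]: (0.00+29.02)/2 × 0.5 = 7.255
  [0.5→2.5]: (29.02+26.15)/2 × 2 = 55.17
  [2.5→2.75]: (26.15+24.27)/2 × 0.25 = 6.3025
  [2.75→3.25]: (24.27+20.83)/2 × 0.5 = 11.275
  Sum = 80.0025 mg/L·h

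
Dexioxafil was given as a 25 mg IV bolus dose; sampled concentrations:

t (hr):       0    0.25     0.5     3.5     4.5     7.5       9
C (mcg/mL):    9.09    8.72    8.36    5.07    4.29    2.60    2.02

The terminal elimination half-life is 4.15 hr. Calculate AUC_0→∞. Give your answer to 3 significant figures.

AUC = 55.1 mcg/mL·hr

Trapezoidal AUC_0→9:
  [0→0.25]: (9.09+8.72)/2 × 0.25 = 2.22625
  [0.25→0.5]: (8.72+8.36)/2 × 0.25 = 2.135
  [0.5→3.5]: (8.36+5.07)/2 × 3 = 20.145
  [3.5→4.5]: (5.07+4.29)/2 × 1 = 4.68
  [4.5→7.5]: (4.29+2.60)/2 × 3 = 10.335
  [7.5→9]: (2.60+2.02)/2 × 1.5 = 3.465
  Sum = 42.98625 mcg/mL·hr
k_e = ln2 / t½ = 0.693147 / 4.15 = 0.1670 hr^-1
Extrapolated tail: C_last / k_e = 2.02 / 0.167 = 12.096
AUC_0→∞ = 42.98625 + 12.096 = 55.08225 mcg/mL·hr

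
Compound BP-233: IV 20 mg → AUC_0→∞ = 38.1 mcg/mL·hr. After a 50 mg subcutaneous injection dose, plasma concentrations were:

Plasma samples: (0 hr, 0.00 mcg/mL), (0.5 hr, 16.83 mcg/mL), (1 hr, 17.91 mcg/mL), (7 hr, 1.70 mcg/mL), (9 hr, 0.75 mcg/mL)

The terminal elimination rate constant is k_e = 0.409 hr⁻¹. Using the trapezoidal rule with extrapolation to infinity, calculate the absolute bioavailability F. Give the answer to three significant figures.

F = 0.798

Trapezoidal AUC_0→9 (subcutaneous injection):
  [0→0.5]: (0.00+16.83)/2 × 0.5 = 4.2075
  [0.5→1]: (16.83+17.91)/2 × 0.5 = 8.685
  [1→7]: (17.91+1.70)/2 × 6 = 58.83
  [7→9]: (1.70+0.75)/2 × 2 = 2.45
  Sum = 74.1725 mcg/mL·hr
Tail: C_last/k_e = 0.75/0.409 = 1.834
AUC_0→∞ (subcutaneous injection) = 74.1725 + 1.834 = 76.0065 mcg/mL·hr
F = (AUC_ev/D_ev)/(AUC_iv/D_iv) = (76.0065/50)/(38.1/20) = 1.52013/1.905 = 0.7980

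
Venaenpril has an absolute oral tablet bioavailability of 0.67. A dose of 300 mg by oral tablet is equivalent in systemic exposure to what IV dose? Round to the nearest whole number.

Systemic exposure from an extravascular dose = F × D_ev, so the equivalent IV dose is F × D_ev.
D_iv = F × D_ev = 0.67 × 300 = 201 mg

D_iv = 201 mg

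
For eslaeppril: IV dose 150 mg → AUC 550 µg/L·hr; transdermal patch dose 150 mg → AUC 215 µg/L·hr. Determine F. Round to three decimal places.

F = (AUC_ev / D_ev) / (AUC_iv / D_iv)
  = (215/150) / (550/150)
  = 1.43333 / 3.66667 = 0.3909

F = 0.391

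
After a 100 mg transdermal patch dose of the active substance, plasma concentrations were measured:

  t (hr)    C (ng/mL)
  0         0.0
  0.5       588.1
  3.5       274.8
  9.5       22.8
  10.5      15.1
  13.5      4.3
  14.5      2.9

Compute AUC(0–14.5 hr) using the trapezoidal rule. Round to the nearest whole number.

AUC = 2386 ng/mL·hr

Trapezoidal AUC_0→14.5:
  [0→0.5]: (0.0+588.1)/2 × 0.5 = 147.025
  [0.5→3.5]: (588.1+274.8)/2 × 3 = 1294.35
  [3.5→9.5]: (274.8+22.8)/2 × 6 = 892.8
  [9.5→10.5]: (22.8+15.1)/2 × 1 = 18.95
  [10.5→13.5]: (15.1+4.3)/2 × 3 = 29.1
  [13.5→14.5]: (4.3+2.9)/2 × 1 = 3.6
  Sum = 2385.825 ng/mL·hr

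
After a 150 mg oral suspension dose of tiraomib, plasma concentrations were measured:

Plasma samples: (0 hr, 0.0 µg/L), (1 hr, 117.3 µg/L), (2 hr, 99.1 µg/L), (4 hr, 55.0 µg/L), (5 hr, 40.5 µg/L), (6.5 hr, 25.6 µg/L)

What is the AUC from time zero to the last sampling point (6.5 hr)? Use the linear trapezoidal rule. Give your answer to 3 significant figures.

AUC = 418 µg/L·hr

Trapezoidal AUC_0→6.5:
  [0→1]: (0.0+117.3)/2 × 1 = 58.65
  [1→2]: (117.3+99.1)/2 × 1 = 108.2
  [2→4]: (99.1+55.0)/2 × 2 = 154.1
  [4→5]: (55.0+40.5)/2 × 1 = 47.75
  [5→6.5]: (40.5+25.6)/2 × 1.5 = 49.575
  Sum = 418.275 µg/L·hr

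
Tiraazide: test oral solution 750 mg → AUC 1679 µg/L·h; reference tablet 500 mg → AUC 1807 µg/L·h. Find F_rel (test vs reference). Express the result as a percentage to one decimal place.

F_rel = (AUC_test/D_test) / (AUC_ref/D_ref)
      = (1679/750) / (1807/500)
      = 2.23867 / 3.614 = 0.6194 = 61.94%

F_rel = 61.9%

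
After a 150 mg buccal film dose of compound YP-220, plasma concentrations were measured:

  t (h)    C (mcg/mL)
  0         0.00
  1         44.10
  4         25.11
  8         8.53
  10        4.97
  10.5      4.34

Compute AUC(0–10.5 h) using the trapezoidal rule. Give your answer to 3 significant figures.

AUC = 209 mcg/mL·h

Trapezoidal AUC_0→10.5:
  [0→1]: (0.00+44.10)/2 × 1 = 22.05
  [1→4]: (44.10+25.11)/2 × 3 = 103.815
  [4→8]: (25.11+8.53)/2 × 4 = 67.28
  [8→10]: (8.53+4.97)/2 × 2 = 13.5
  [10→10.5]: (4.97+4.34)/2 × 0.5 = 2.3275
  Sum = 208.9725 mcg/mL·h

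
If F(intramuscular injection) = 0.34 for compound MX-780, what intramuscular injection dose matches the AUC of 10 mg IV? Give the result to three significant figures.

For equal systemic exposure: F × D_ev = D_iv
D_ev = D_iv / F = 10 / 0.34 = 29.4118 mg

D_intramuscular = 29.4 mg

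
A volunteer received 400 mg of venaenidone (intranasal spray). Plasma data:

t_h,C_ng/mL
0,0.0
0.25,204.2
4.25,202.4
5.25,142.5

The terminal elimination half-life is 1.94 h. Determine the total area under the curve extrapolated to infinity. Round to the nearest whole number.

AUC = 1410 ng/mL·h

Trapezoidal AUC_0→5.25:
  [0→0.25]: (0.0+204.2)/2 × 0.25 = 25.525
  [0.25→4.25]: (204.2+202.4)/2 × 4 = 813.2
  [4.25→5.25]: (202.4+142.5)/2 × 1 = 172.45
  Sum = 1011.175 ng/mL·h
k_e = ln2 / t½ = 0.693147 / 1.94 = 0.3573 h^-1
Extrapolated tail: C_last / k_e = 142.5 / 0.3573 = 398.825
AUC_0→∞ = 1011.175 + 398.825 = 1410.0 ng/mL·h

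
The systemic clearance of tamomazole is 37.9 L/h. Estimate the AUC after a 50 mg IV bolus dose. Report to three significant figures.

AUC = 1.32 mg/L·h

AUC_0→∞ = Dose_iv / CL
        = 50 / 37.9 = 1.31926 mg/L·h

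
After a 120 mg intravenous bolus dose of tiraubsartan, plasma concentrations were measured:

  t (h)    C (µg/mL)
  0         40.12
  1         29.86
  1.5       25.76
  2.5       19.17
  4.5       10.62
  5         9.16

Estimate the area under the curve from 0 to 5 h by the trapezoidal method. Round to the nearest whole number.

Trapezoidal AUC_0→5:
  [0→1]: (40.12+29.86)/2 × 1 = 34.99
  [1→1.5]: (29.86+25.76)/2 × 0.5 = 13.905
  [1.5→2.5]: (25.76+19.17)/2 × 1 = 22.465
  [2.5→4.5]: (19.17+10.62)/2 × 2 = 29.79
  [4.5→5]: (10.62+9.16)/2 × 0.5 = 4.945
  Sum = 106.095 µg/mL·h

AUC = 106 µg/mL·h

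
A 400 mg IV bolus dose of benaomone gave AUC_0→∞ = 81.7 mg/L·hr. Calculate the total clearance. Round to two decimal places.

CL = Dose_iv / AUC_0→∞
   = 400 / 81.7 = 4.89596 L/hr

CL = 4.90 L/hr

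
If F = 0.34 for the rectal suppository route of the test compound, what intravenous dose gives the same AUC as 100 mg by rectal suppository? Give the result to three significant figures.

D_iv = 34.0 mg

Systemic exposure from an extravascular dose = F × D_ev, so the equivalent IV dose is F × D_ev.
D_iv = F × D_ev = 0.34 × 100 = 34 mg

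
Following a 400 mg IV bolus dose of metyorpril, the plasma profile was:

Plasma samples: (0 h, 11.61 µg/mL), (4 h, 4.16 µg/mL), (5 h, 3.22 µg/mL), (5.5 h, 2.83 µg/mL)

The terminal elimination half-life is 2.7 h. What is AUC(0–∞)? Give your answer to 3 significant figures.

Trapezoidal AUC_0→5.5:
  [0→4]: (11.61+4.16)/2 × 4 = 31.54
  [4→5]: (4.16+3.22)/2 × 1 = 3.69
  [5→5.5]: (3.22+2.83)/2 × 0.5 = 1.5125
  Sum = 36.7425 µg/mL·h
k_e = ln2 / t½ = 0.693147 / 2.7 = 0.2567 h^-1
Extrapolated tail: C_last / k_e = 2.83 / 0.2567 = 11.025
AUC_0→∞ = 36.7425 + 11.025 = 47.7675 µg/mL·h

AUC = 47.8 µg/mL·h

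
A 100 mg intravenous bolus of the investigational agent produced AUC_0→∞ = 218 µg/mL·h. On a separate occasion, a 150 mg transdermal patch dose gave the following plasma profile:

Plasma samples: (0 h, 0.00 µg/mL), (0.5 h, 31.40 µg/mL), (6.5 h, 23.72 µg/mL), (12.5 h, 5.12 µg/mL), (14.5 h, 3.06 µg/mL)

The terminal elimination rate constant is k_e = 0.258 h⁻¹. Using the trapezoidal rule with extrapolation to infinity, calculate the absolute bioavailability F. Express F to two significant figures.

F = 0.86

Trapezoidal AUC_0→14.5 (transdermal patch):
  [0→0.5]: (0.00+31.40)/2 × 0.5 = 7.85
  [0.5→6.5]: (31.40+23.72)/2 × 6 = 165.36
  [6.5→12.5]: (23.72+5.12)/2 × 6 = 86.52
  [12.5→14.5]: (5.12+3.06)/2 × 2 = 8.18
  Sum = 267.91 µg/mL·h
Tail: C_last/k_e = 3.06/0.258 = 11.860
AUC_0→∞ (transdermal patch) = 267.91 + 11.860 = 279.77 µg/mL·h
F = (AUC_ev/D_ev)/(AUC_iv/D_iv) = (279.77/150)/(218/100) = 1.86513/2.18 = 0.8556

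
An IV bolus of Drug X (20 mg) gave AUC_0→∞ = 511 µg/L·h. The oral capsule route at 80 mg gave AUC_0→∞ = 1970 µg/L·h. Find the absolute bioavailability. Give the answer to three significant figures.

F = 0.964

F = (AUC_ev / D_ev) / (AUC_iv / D_iv)
  = (1970/80) / (511/20)
  = 24.625 / 25.55 = 0.9638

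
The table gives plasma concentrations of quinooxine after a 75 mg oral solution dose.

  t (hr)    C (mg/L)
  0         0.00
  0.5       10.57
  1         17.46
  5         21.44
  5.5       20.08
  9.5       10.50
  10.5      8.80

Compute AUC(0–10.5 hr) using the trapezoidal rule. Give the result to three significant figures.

AUC = 169 mg/L·hr

Trapezoidal AUC_0→10.5:
  [0→0.5]: (0.00+10.57)/2 × 0.5 = 2.6425
  [0.5→1]: (10.57+17.46)/2 × 0.5 = 7.0075
  [1→5]: (17.46+21.44)/2 × 4 = 77.8
  [5→5.5]: (21.44+20.08)/2 × 0.5 = 10.38
  [5.5→9.5]: (20.08+10.50)/2 × 4 = 61.16
  [9.5→10.5]: (10.50+8.80)/2 × 1 = 9.65
  Sum = 168.64 mg/L·hr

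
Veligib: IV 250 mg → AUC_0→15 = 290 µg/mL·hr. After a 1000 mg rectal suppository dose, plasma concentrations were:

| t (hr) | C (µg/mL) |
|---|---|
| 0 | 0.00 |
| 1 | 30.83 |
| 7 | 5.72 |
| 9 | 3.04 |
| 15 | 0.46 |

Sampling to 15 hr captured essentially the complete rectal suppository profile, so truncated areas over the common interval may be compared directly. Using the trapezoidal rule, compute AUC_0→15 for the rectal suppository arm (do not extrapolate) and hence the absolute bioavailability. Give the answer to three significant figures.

F = 0.124

Trapezoidal AUC_0→15 (rectal suppository):
  [0→1]: (0.00+30.83)/2 × 1 = 15.415
  [1→7]: (30.83+5.72)/2 × 6 = 109.65
  [7→9]: (5.72+3.04)/2 × 2 = 8.76
  [9→15]: (3.04+0.46)/2 × 6 = 10.5
  Sum = 144.325 µg/mL·hr
F = (AUC_ev/D_ev)/(AUC_iv/D_iv) = (144.325/1000)/(290/250) = 0.144325/1.16 = 0.1244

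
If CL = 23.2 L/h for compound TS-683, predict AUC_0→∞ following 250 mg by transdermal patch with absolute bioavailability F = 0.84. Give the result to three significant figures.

AUC_0→∞ = F × Dose / CL
        = 0.84 × 250 / 23.2 = 9.05172 mg/L·h

AUC = 9.05 mg/L·h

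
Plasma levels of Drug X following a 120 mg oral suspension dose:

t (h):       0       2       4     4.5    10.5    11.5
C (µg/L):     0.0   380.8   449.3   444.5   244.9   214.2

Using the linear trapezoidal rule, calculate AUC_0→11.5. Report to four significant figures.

AUC = 3732 µg/L·h

Trapezoidal AUC_0→11.5:
  [0→2]: (0.0+380.8)/2 × 2 = 380.8
  [2→4]: (380.8+449.3)/2 × 2 = 830.1
  [4→4.5]: (449.3+444.5)/2 × 0.5 = 223.45
  [4.5→10.5]: (444.5+244.9)/2 × 6 = 2068.2
  [10.5→11.5]: (244.9+214.2)/2 × 1 = 229.55
  Sum = 3732.1 µg/L·h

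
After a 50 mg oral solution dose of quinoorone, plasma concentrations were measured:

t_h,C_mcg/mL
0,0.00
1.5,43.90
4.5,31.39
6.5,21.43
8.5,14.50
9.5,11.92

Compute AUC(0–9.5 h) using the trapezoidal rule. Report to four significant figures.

Trapezoidal AUC_0→9.5:
  [0→1.5]: (0.00+43.90)/2 × 1.5 = 32.925
  [1.5→4.5]: (43.90+31.39)/2 × 3 = 112.935
  [4.5→6.5]: (31.39+21.43)/2 × 2 = 52.82
  [6.5→8.5]: (21.43+14.50)/2 × 2 = 35.93
  [8.5→9.5]: (14.50+11.92)/2 × 1 = 13.21
  Sum = 247.82 mcg/mL·h

AUC = 247.8 mcg/mL·h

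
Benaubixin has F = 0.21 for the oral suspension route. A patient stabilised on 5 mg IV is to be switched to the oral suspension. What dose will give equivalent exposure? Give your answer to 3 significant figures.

D_oral = 23.8 mg

For equal systemic exposure: F × D_ev = D_iv
D_ev = D_iv / F = 5 / 0.21 = 23.8095 mg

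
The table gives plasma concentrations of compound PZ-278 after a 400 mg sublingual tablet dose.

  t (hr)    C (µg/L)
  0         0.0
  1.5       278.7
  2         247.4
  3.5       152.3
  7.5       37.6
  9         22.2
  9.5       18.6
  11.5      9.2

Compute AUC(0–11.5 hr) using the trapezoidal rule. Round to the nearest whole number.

Trapezoidal AUC_0→11.5:
  [0→1.5]: (0.0+278.7)/2 × 1.5 = 209.025
  [1.5→2]: (278.7+247.4)/2 × 0.5 = 131.525
  [2→3.5]: (247.4+152.3)/2 × 1.5 = 299.775
  [3.5→7.5]: (152.3+37.6)/2 × 4 = 379.8
  [7.5→9]: (37.6+22.2)/2 × 1.5 = 44.85
  [9→9.5]: (22.2+18.6)/2 × 0.5 = 10.2
  [9.5→11.5]: (18.6+9.2)/2 × 2 = 27.8
  Sum = 1102.975 µg/L·hr

AUC = 1103 µg/L·hr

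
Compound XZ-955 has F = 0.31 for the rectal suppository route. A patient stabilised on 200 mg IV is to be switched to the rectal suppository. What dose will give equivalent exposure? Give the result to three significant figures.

D_rectal = 645 mg

For equal systemic exposure: F × D_ev = D_iv
D_ev = D_iv / F = 200 / 0.31 = 645.161 mg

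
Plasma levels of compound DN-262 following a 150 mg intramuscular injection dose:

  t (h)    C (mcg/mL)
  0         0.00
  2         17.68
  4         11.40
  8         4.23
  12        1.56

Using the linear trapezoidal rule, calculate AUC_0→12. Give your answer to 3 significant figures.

AUC = 89.6 mcg/mL·h

Trapezoidal AUC_0→12:
  [0→2]: (0.00+17.68)/2 × 2 = 17.68
  [2→4]: (17.68+11.40)/2 × 2 = 29.08
  [4→8]: (11.40+4.23)/2 × 4 = 31.26
  [8→12]: (4.23+1.56)/2 × 4 = 11.58
  Sum = 89.6 mcg/mL·h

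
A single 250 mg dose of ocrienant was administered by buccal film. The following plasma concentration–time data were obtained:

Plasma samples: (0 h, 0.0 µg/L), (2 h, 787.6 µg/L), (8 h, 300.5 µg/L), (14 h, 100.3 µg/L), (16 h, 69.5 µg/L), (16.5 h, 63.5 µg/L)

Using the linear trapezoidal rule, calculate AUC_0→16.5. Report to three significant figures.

Trapezoidal AUC_0→16.5:
  [0→2]: (0.0+787.6)/2 × 2 = 787.6
  [2→8]: (787.6+300.5)/2 × 6 = 3264.3
  [8→14]: (300.5+100.3)/2 × 6 = 1202.4
  [14→16]: (100.3+69.5)/2 × 2 = 169.8
  [16→16.5]: (69.5+63.5)/2 × 0.5 = 33.25
  Sum = 5457.35 µg/L·h

AUC = 5460 µg/L·h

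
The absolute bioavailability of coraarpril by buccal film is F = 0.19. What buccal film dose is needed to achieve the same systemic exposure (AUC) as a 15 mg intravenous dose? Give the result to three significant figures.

D_buccal = 78.9 mg

For equal systemic exposure: F × D_ev = D_iv
D_ev = D_iv / F = 15 / 0.19 = 78.9474 mg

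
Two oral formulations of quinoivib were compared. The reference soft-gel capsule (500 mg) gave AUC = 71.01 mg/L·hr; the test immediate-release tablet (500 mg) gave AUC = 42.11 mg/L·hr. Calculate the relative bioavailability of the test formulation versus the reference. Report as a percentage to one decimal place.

F_rel = 59.3%

F_rel = (AUC_test/D_test) / (AUC_ref/D_ref)
      = (42.11/500) / (71.01/500)
      = 0.08422 / 0.14202 = 0.5930 = 59.30%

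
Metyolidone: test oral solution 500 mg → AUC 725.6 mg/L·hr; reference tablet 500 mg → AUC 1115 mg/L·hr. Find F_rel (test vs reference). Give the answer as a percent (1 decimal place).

F_rel = (AUC_test/D_test) / (AUC_ref/D_ref)
      = (725.6/500) / (1115/500)
      = 1.4512 / 2.23 = 0.6508 = 65.08%

F_rel = 65.1%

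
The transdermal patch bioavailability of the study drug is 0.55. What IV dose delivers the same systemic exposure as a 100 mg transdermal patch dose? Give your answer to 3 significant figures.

Systemic exposure from an extravascular dose = F × D_ev, so the equivalent IV dose is F × D_ev.
D_iv = F × D_ev = 0.55 × 100 = 55 mg

D_iv = 55.0 mg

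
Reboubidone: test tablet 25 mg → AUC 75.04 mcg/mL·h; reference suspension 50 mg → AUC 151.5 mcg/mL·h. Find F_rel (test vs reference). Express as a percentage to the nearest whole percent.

F_rel = 99%

F_rel = (AUC_test/D_test) / (AUC_ref/D_ref)
      = (75.04/25) / (151.5/50)
      = 3.0016 / 3.03 = 0.9906 = 99.06%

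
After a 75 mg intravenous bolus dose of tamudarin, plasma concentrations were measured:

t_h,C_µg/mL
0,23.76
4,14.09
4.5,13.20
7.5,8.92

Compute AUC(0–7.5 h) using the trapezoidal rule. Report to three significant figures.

AUC = 116 µg/mL·h

Trapezoidal AUC_0→7.5:
  [0→4]: (23.76+14.09)/2 × 4 = 75.7
  [4→4.5]: (14.09+13.20)/2 × 0.5 = 6.8225
  [4.5→7.5]: (13.20+8.92)/2 × 3 = 33.18
  Sum = 115.7025 µg/mL·h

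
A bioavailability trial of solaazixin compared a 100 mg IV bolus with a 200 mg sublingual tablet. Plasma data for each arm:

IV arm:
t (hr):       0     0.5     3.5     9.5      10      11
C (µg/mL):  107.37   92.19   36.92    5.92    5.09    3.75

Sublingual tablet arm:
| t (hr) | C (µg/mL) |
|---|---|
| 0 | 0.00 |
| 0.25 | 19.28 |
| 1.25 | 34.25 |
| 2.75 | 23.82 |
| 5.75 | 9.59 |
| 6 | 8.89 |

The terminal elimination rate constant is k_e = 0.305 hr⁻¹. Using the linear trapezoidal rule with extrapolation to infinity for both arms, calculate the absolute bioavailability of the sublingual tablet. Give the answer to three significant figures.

Trapezoidal AUC_0→11 (IV):
  [0→0.5]: (107.37+92.19)/2 × 0.5 = 49.89
  [0.5→3.5]: (92.19+36.92)/2 × 3 = 193.665
  [3.5→9.5]: (36.92+5.92)/2 × 6 = 128.52
  [9.5→10]: (5.92+5.09)/2 × 0.5 = 2.7525
  [10→11]: (5.09+3.75)/2 × 1 = 4.42
  Sum = 379.2475 µg/mL·hr
IV tail: 3.75/0.305 = 12.295; AUC_iv,0→∞ = 379.2475 + 12.295 = 391.5425 µg/mL·hr
Trapezoidal AUC_0→6 (sublingual tablet):
  [0→0.25]: (0.00+19.28)/2 × 0.25 = 2.41
  [0.25→1.25]: (19.28+34.25)/2 × 1 = 26.765
  [1.25→2.75]: (34.25+23.82)/2 × 1.5 = 43.5525
  [2.75→5.75]: (23.82+9.59)/2 × 3 = 50.115
  [5.75→6]: (9.59+8.89)/2 × 0.25 = 2.31
  Sum = 125.1525 µg/mL·hr
sublingual tablet tail: 8.89/0.305 = 29.148; AUC_ev,0→∞ = 125.1525 + 29.148 = 154.3005 µg/mL·hr
F = (AUC_ev/D_ev)/(AUC_iv/D_iv) = (154.3005/200)/(391.5425/100) = 0.7715025/3.915425 = 0.1970

F = 0.197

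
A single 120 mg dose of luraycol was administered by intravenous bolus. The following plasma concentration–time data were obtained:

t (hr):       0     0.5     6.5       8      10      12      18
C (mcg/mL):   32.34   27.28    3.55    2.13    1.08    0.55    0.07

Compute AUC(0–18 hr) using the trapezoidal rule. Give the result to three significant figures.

Trapezoidal AUC_0→18:
  [0→0.5]: (32.34+27.28)/2 × 0.5 = 14.905
  [0.5→6.5]: (27.28+3.55)/2 × 6 = 92.49
  [6.5→8]: (3.55+2.13)/2 × 1.5 = 4.26
  [8→10]: (2.13+1.08)/2 × 2 = 3.21
  [10→12]: (1.08+0.55)/2 × 2 = 1.63
  [12→18]: (0.55+0.07)/2 × 6 = 1.86
  Sum = 118.355 mcg/mL·hr

AUC = 118 mcg/mL·hr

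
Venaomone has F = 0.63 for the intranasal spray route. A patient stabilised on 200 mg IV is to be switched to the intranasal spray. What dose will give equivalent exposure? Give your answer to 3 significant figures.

D_intranasal = 317 mg

For equal systemic exposure: F × D_ev = D_iv
D_ev = D_iv / F = 200 / 0.63 = 317.46 mg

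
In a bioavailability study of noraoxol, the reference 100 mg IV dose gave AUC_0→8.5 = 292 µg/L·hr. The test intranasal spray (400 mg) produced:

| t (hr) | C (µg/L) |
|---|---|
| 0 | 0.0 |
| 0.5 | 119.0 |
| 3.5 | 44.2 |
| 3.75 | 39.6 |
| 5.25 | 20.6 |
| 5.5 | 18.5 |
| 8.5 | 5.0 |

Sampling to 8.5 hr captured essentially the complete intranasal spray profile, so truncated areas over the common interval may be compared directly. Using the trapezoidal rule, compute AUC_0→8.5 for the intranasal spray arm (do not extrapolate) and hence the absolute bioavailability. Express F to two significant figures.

Trapezoidal AUC_0→8.5 (intranasal spray):
  [0→0.5]: (0.0+119.0)/2 × 0.5 = 29.75
  [0.5→3.5]: (119.0+44.2)/2 × 3 = 244.8
  [3.5→3.75]: (44.2+39.6)/2 × 0.25 = 10.475
  [3.75→5.25]: (39.6+20.6)/2 × 1.5 = 45.15
  [5.25→5.5]: (20.6+18.5)/2 × 0.25 = 4.8875
  [5.5→8.5]: (18.5+5.0)/2 × 3 = 35.25
  Sum = 370.3125 µg/L·hr
F = (AUC_ev/D_ev)/(AUC_iv/D_iv) = (370.3125/400)/(292/100) = 0.92578125/2.92 = 0.3170

F = 0.32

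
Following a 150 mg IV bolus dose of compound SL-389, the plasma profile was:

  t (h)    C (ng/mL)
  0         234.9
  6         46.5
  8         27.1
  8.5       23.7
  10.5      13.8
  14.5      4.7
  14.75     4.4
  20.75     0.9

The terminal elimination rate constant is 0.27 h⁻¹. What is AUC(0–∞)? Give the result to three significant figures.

Trapezoidal AUC_0→20.75:
  [0→6]: (234.9+46.5)/2 × 6 = 844.2
  [6→8]: (46.5+27.1)/2 × 2 = 73.6
  [8→8.5]: (27.1+23.7)/2 × 0.5 = 12.7
  [8.5→10.5]: (23.7+13.8)/2 × 2 = 37.5
  [10.5→14.5]: (13.8+4.7)/2 × 4 = 37.0
  [14.5→14.75]: (4.7+4.4)/2 × 0.25 = 1.1375
  [14.75→20.75]: (4.4+0.9)/2 × 6 = 15.9
  Sum = 1022.0375 ng/mL·h
Extrapolated tail: C_last / k_e = 0.9 / 0.27 = 3.333
AUC_0→∞ = 1022.0375 + 3.333 = 1025.3705 ng/mL·h

AUC = 1030 ng/mL·h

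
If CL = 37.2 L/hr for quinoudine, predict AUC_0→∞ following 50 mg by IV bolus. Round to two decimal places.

AUC_0→∞ = Dose_iv / CL
        = 50 / 37.2 = 1.34409 mg/L·hr

AUC = 1.34 mg/L·hr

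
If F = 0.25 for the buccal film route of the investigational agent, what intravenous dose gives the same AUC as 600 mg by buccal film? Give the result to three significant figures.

Systemic exposure from an extravascular dose = F × D_ev, so the equivalent IV dose is F × D_ev.
D_iv = F × D_ev = 0.25 × 600 = 150 mg

D_iv = 150 mg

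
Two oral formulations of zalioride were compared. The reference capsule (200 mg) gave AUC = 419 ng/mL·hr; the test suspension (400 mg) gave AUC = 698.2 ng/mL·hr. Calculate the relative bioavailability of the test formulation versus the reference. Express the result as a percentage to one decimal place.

F_rel = 83.3%

F_rel = (AUC_test/D_test) / (AUC_ref/D_ref)
      = (698.2/400) / (419/200)
      = 1.7455 / 2.095 = 0.8332 = 83.32%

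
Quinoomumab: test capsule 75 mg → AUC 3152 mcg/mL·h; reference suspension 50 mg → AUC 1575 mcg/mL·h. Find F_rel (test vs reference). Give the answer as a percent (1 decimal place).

F_rel = 133.4%

F_rel = (AUC_test/D_test) / (AUC_ref/D_ref)
      = (3152/75) / (1575/50)
      = 42.0267 / 31.5 = 1.3342 = 133.42%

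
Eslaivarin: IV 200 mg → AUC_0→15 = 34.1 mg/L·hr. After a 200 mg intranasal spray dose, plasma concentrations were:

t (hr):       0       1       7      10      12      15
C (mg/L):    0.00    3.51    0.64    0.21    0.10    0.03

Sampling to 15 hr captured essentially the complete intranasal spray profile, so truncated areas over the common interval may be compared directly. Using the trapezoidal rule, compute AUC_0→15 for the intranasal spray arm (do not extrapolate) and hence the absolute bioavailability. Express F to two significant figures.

F = 0.47

Trapezoidal AUC_0→15 (intranasal spray):
  [0→1]: (0.00+3.51)/2 × 1 = 1.755
  [1→7]: (3.51+0.64)/2 × 6 = 12.45
  [7→10]: (0.64+0.21)/2 × 3 = 1.275
  [10→12]: (0.21+0.10)/2 × 2 = 0.31
  [12→15]: (0.10+0.03)/2 × 3 = 0.195
  Sum = 15.985 mg/L·hr
F = (AUC_ev/D_ev)/(AUC_iv/D_iv) = (15.985/200)/(34.1/200) = 0.079925/0.1705 = 0.4688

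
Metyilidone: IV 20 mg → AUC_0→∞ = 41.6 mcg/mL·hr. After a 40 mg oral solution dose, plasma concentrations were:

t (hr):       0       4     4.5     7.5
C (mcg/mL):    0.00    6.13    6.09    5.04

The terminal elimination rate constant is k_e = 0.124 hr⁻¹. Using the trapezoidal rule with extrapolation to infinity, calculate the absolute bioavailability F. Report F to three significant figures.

Trapezoidal AUC_0→7.5 (oral solution):
  [0→4]: (0.00+6.13)/2 × 4 = 12.26
  [4→4.5]: (6.13+6.09)/2 × 0.5 = 3.055
  [4.5→7.5]: (6.09+5.04)/2 × 3 = 16.695
  Sum = 32.01 mcg/mL·hr
Tail: C_last/k_e = 5.04/0.124 = 40.645
AUC_0→∞ (oral solution) = 32.01 + 40.645 = 72.655 mcg/mL·hr
F = (AUC_ev/D_ev)/(AUC_iv/D_iv) = (72.655/40)/(41.6/20) = 1.816375/2.08 = 0.8733

F = 0.873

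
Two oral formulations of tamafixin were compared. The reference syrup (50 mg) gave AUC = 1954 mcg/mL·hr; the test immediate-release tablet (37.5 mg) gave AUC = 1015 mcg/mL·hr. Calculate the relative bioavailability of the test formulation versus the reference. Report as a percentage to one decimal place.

F_rel = (AUC_test/D_test) / (AUC_ref/D_ref)
      = (1015/37.5) / (1954/50)
      = 27.0667 / 39.08 = 0.6926 = 69.26%

F_rel = 69.3%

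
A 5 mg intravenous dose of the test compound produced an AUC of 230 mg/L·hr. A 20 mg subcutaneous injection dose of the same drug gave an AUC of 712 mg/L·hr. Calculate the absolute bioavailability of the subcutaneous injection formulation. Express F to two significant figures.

F = (AUC_ev / D_ev) / (AUC_iv / D_iv)
  = (712/20) / (230/5)
  = 35.6 / 46 = 0.7739

F = 0.77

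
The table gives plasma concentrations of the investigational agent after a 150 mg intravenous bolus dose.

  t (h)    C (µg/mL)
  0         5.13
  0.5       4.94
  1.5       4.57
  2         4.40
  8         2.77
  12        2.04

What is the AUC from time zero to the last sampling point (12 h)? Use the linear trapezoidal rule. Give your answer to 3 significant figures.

Trapezoidal AUC_0→12:
  [0→0.5]: (5.13+4.94)/2 × 0.5 = 2.5175
  [0.5→1.5]: (4.94+4.57)/2 × 1 = 4.755
  [1.5→2]: (4.57+4.40)/2 × 0.5 = 2.2425
  [2→8]: (4.40+2.77)/2 × 6 = 21.51
  [8→12]: (2.77+2.04)/2 × 4 = 9.62
  Sum = 40.645 µg/mL·h

AUC = 40.6 µg/mL·h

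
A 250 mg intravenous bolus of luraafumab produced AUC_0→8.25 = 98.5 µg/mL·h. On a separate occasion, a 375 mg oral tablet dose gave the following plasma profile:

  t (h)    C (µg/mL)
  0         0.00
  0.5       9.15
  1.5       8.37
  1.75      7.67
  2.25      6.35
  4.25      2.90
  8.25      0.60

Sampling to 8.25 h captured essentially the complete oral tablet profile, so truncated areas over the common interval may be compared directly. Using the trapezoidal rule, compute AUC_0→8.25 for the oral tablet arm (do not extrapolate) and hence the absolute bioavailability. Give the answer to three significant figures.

Trapezoidal AUC_0→8.25 (oral tablet):
  [0→0.5]: (0.00+9.15)/2 × 0.5 = 2.2875
  [0.5→1.5]: (9.15+8.37)/2 × 1 = 8.76
  [1.5→1.75]: (8.37+7.67)/2 × 0.25 = 2.005
  [1.75→2.25]: (7.67+6.35)/2 × 0.5 = 3.505
  [2.25→4.25]: (6.35+2.90)/2 × 2 = 9.25
  [4.25→8.25]: (2.90+0.60)/2 × 4 = 7.0
  Sum = 32.8075 µg/mL·h
F = (AUC_ev/D_ev)/(AUC_iv/D_iv) = (32.8075/375)/(98.5/250) = 0.0874867/0.394 = 0.2220

F = 0.222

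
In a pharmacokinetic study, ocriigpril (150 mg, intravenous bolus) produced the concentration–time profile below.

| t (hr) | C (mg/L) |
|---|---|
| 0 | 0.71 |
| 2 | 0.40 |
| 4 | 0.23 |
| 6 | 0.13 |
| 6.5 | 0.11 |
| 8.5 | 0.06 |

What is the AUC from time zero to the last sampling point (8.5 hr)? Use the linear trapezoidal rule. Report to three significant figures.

AUC = 2.33 mg/L·hr

Trapezoidal AUC_0→8.5:
  [0→2]: (0.71+0.40)/2 × 2 = 1.11
  [2→4]: (0.40+0.23)/2 × 2 = 0.63
  [4→6]: (0.23+0.13)/2 × 2 = 0.36
  [6→6.5]: (0.13+0.11)/2 × 0.5 = 0.06
  [6.5→8.5]: (0.11+0.06)/2 × 2 = 0.17
  Sum = 2.33 mg/L·hr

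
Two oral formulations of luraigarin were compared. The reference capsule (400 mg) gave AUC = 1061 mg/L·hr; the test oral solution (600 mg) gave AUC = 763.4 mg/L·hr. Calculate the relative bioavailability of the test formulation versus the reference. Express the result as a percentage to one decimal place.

F_rel = 48.0%

F_rel = (AUC_test/D_test) / (AUC_ref/D_ref)
      = (763.4/600) / (1061/400)
      = 1.27233 / 2.6525 = 0.4797 = 47.97%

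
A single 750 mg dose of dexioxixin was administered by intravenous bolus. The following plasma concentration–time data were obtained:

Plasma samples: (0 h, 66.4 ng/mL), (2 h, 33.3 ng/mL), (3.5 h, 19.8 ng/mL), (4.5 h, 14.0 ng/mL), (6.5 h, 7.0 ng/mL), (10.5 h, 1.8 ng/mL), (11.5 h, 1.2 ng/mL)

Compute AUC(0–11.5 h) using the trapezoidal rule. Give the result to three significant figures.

AUC = 197 ng/mL·h

Trapezoidal AUC_0→11.5:
  [0→2]: (66.4+33.3)/2 × 2 = 99.7
  [2→3.5]: (33.3+19.8)/2 × 1.5 = 39.825
  [3.5→4.5]: (19.8+14.0)/2 × 1 = 16.9
  [4.5→6.5]: (14.0+7.0)/2 × 2 = 21.0
  [6.5→10.5]: (7.0+1.8)/2 × 4 = 17.6
  [10.5→11.5]: (1.8+1.2)/2 × 1 = 1.5
  Sum = 196.525 ng/mL·h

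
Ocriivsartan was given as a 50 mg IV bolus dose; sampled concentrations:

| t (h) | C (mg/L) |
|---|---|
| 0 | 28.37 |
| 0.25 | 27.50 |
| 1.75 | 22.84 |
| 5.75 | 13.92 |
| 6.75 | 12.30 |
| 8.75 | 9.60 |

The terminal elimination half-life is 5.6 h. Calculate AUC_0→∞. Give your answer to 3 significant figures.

AUC = 231 mg/L·h

Trapezoidal AUC_0→8.75:
  [0→0.25]: (28.37+27.50)/2 × 0.25 = 6.98375
  [0.25→1.75]: (27.50+22.84)/2 × 1.5 = 37.755
  [1.75→5.75]: (22.84+13.92)/2 × 4 = 73.52
  [5.75→6.75]: (13.92+12.30)/2 × 1 = 13.11
  [6.75→8.75]: (12.30+9.60)/2 × 2 = 21.9
  Sum = 153.26875 mg/L·h
k_e = ln2 / t½ = 0.693147 / 5.6 = 0.1238 h^-1
Extrapolated tail: C_last / k_e = 9.60 / 0.1238 = 77.544
AUC_0→∞ = 153.26875 + 77.544 = 230.81275 mg/L·h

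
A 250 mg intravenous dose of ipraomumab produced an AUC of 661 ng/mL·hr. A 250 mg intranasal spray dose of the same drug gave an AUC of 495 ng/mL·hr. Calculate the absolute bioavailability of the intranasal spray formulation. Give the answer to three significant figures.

F = 0.749

F = (AUC_ev / D_ev) / (AUC_iv / D_iv)
  = (495/250) / (661/250)
  = 1.98 / 2.644 = 0.7489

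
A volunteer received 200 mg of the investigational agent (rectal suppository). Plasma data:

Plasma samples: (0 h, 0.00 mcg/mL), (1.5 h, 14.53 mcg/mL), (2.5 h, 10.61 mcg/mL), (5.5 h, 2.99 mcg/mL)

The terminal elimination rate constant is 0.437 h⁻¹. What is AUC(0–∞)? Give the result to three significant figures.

AUC = 50.7 mcg/mL·h

Trapezoidal AUC_0→5.5:
  [0→1.5]: (0.00+14.53)/2 × 1.5 = 10.8975
  [1.5→2.5]: (14.53+10.61)/2 × 1 = 12.57
  [2.5→5.5]: (10.61+2.99)/2 × 3 = 20.4
  Sum = 43.8675 mcg/mL·h
Extrapolated tail: C_last / k_e = 2.99 / 0.437 = 6.842
AUC_0→∞ = 43.8675 + 6.842 = 50.7095 mcg/mL·h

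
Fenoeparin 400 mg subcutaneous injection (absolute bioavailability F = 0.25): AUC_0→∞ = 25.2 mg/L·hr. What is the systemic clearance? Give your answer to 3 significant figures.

CL = 3.97 L/hr

CL = F × Dose / AUC_0→∞
   = 0.25 × 400 / 25.2 = 3.96825 L/hr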